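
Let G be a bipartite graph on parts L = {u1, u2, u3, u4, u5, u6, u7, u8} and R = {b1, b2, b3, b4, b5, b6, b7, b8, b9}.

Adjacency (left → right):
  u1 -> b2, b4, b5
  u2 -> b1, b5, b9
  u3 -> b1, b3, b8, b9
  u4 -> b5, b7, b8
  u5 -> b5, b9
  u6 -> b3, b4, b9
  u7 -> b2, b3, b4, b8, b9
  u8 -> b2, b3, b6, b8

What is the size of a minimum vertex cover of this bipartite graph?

{u1, u2, u3, u4, u5, u6, u7, u8} is a vertex cover of size 8: every edge has an endpoint in this set.
No smaller cover exists because u1–b2, u2–b1, u3–b8, u4–b7, u5–b5, u6–b9, u7–b4, u8–b3 is a matching of size 8, and a cover must include an endpoint of each of these disjoint edges (König's theorem).

8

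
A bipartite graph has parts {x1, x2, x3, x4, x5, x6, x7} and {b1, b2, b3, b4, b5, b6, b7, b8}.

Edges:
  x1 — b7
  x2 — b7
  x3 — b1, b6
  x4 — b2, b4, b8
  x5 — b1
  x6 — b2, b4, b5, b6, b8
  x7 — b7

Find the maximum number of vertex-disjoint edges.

5

A valid assignment of size 5: x1–b7, x3–b6, x4–b8, x5–b1, x6–b5.
The set {x1, x2, x7} has only 1 neighbour ({b7}), so by Hall's theorem at most 5 of the 7 left vertices can be matched.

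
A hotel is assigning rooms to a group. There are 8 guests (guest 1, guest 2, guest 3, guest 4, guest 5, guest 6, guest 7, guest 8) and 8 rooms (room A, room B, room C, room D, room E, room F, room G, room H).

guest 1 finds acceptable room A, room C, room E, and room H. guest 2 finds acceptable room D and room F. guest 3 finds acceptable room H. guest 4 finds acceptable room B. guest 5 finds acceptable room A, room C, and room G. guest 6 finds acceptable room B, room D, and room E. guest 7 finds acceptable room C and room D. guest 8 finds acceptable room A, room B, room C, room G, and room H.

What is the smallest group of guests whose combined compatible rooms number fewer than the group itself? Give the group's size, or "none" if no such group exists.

none

A matching saturating every guest exists, for instance guest 1→room A, guest 2→room F, guest 3→room H, guest 4→room B, guest 5→room G, guest 6→room E, guest 7→room D, guest 8→room C.
By Hall's marriage theorem, this means |N(S)| ≥ |S| for every subset S, so no violating subset exists.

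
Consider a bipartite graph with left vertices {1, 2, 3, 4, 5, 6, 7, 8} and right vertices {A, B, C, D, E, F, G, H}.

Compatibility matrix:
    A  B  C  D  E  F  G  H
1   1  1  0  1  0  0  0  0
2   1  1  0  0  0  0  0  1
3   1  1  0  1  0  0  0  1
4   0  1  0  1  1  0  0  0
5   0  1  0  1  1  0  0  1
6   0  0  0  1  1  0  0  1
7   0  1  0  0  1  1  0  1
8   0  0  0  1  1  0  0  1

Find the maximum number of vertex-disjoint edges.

For example, pair 1→A, 2→H, 3→D, 4→E, 5→B, 7→F.
The set {1, 2, 3, 4, 5, 6, 8} has only 5 neighbours ({A, B, D, E, H}), so by Hall's theorem at most 6 of the 8 left vertices can be matched.

6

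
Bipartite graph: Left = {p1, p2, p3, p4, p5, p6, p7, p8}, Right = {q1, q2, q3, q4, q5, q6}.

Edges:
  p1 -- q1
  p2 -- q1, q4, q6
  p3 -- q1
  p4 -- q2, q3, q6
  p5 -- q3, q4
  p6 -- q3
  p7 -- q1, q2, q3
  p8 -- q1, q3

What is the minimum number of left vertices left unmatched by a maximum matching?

3

For example, pair p1→q1, p2→q6, p4→q2, p5→q4, p6→q3.
The set {p1, p2, p3, p4, p5, p6, p7, p8} has only 5 neighbours ({q1, q2, q3, q4, q6}), so by Hall's theorem at most 5 of the 8 left vertices can be matched.
That matches 5 of the 8, leaving 3 unmatched; no matching can do better.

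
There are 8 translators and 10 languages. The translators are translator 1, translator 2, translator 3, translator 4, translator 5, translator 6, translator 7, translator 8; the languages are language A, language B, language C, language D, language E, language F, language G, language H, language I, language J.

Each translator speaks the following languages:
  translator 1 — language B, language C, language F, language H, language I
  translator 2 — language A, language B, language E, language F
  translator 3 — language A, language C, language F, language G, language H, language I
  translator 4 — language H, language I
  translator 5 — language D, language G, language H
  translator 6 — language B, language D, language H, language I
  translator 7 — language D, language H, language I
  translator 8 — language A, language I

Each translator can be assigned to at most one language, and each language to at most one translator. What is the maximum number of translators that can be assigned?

8

For example, pair translator 1→language C, translator 2→language B, translator 3→language F, translator 4→language I, translator 5→language G, translator 6→language D, translator 7→language H, translator 8→language A.
This saturates every translator, so 8 is the maximum.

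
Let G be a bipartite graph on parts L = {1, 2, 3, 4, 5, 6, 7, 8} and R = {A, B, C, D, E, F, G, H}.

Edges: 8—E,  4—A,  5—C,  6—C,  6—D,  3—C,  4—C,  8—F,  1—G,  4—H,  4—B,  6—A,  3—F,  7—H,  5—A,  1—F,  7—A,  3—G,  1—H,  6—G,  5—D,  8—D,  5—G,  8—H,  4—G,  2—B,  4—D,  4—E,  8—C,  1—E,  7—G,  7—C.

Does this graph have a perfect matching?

Yes

For example, pair 1–H, 2–B, 3–F, 4–A, 5–G, 6–D, 7–C, 8–E.
Every left vertex is matched, so this is a perfect matching.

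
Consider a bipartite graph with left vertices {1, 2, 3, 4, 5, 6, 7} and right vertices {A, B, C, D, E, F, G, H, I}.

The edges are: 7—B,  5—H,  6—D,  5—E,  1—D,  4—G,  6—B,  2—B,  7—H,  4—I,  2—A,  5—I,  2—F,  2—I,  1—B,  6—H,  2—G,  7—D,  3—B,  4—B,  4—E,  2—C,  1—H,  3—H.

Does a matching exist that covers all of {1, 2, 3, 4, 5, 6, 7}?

The set {1, 3, 6, 7} has only 3 neighbours ({B, D, H}), so by Hall's theorem at most 6 of the 7 left vertices can be matched.
Hence no matching covers every left vertex.

No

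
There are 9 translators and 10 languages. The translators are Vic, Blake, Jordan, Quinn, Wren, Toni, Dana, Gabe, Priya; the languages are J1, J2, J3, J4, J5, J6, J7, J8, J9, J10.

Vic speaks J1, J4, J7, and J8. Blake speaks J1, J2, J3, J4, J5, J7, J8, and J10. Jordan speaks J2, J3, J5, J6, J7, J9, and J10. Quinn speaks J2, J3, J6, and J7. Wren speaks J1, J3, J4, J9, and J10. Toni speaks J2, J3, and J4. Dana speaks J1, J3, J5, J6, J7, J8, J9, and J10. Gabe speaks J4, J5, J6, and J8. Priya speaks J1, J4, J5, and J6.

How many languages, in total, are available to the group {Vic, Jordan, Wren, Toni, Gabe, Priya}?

10

The union of neighbours of {Vic, Jordan, Wren, Toni, Gabe, Priya} is {J1, J2, J3, J4, J5, J6, J7, J8, J9, J10}, which has 10 elements.
Since |N(S)| = 10 ≥ |S| = 6, Hall's condition holds for this subset.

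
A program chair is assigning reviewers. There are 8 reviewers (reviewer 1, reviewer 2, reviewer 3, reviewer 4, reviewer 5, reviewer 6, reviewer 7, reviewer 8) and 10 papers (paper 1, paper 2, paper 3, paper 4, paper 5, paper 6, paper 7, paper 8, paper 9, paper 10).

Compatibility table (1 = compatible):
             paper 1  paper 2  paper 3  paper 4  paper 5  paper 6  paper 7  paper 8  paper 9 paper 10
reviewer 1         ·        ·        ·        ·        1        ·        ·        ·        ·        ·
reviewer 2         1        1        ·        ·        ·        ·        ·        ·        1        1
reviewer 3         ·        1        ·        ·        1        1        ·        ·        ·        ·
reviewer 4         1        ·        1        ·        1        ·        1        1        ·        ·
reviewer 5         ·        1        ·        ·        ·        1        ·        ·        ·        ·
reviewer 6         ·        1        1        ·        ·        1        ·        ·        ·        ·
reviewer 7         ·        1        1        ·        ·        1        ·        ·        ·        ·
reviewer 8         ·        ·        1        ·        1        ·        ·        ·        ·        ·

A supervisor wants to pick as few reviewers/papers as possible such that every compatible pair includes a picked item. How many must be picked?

A maximum matching has 6 edges (e.g. reviewer 1–paper 5, reviewer 2–paper 1, reviewer 3–paper 2, reviewer 4–paper 7, reviewer 5–paper 6, reviewer 6–paper 3).
By König's theorem the minimum vertex cover has the same size. One such cover is {reviewer 2, reviewer 4, paper 2, paper 3, paper 5, paper 6}.

6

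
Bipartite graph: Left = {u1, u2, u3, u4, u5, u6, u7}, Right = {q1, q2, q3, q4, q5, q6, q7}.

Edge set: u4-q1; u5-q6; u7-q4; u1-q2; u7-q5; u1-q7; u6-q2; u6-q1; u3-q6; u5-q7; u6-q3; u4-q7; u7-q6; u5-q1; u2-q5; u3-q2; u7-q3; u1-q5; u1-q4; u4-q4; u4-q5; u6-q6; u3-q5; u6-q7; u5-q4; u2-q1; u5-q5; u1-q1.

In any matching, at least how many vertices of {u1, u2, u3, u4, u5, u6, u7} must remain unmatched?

0

For example, pair u1-q1, u2-q5, u3-q2, u4-q7, u5-q4, u6-q3, u7-q6.
All 7 left vertices are matched, so no larger matching exists.
That matches 7 of the 7, leaving 0 unmatched; no matching can do better.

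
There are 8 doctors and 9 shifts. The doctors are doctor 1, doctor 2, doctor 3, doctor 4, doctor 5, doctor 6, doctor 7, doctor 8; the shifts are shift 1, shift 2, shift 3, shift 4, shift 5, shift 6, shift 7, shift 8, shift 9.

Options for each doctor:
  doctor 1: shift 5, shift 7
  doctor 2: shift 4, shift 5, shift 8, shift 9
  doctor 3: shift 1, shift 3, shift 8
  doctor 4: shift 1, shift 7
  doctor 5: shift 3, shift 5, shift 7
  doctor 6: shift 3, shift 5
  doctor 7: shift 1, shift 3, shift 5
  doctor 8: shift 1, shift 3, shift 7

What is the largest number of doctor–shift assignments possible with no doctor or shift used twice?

6

A valid assignment of size 6: doctor 1-shift 7, doctor 2-shift 4, doctor 3-shift 8, doctor 4-shift 1, doctor 5-shift 3, doctor 6-shift 5.
The set {doctor 1, doctor 4, doctor 5, doctor 6, doctor 7, doctor 8} has only 4 neighbours ({shift 1, shift 3, shift 5, shift 7}), so by Hall's theorem at most 6 of the 8 doctors can be matched.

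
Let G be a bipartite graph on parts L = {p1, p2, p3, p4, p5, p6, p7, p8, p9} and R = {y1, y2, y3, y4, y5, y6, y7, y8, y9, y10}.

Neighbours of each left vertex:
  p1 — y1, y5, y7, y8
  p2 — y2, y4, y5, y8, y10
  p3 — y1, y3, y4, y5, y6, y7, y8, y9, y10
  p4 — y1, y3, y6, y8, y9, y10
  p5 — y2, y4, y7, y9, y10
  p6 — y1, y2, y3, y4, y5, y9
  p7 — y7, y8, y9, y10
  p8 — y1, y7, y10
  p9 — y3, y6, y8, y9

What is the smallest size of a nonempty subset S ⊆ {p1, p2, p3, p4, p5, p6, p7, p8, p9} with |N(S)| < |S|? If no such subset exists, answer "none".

A matching saturating every left vertex exists, for instance p1→y1, p2→y4, p3→y7, p4→y6, p5→y2, p6→y9, p7→y8, p8→y10, p9→y3.
By Hall's marriage theorem, this means |N(S)| ≥ |S| for every subset S, so no violating subset exists.

none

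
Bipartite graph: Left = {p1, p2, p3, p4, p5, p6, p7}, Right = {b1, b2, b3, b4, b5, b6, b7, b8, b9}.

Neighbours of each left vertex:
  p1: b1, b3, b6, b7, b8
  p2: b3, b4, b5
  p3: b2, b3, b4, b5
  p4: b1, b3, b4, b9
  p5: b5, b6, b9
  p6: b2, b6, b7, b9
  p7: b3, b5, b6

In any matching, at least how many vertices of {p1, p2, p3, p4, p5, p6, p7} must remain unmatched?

One maximum matching: p1–b7, p2–b4, p3–b2, p4–b9, p5–b5, p6–b6, p7–b3.
All 7 left vertices are matched, so no larger matching exists.
That matches 7 of the 7, leaving 0 unmatched; no matching can do better.

0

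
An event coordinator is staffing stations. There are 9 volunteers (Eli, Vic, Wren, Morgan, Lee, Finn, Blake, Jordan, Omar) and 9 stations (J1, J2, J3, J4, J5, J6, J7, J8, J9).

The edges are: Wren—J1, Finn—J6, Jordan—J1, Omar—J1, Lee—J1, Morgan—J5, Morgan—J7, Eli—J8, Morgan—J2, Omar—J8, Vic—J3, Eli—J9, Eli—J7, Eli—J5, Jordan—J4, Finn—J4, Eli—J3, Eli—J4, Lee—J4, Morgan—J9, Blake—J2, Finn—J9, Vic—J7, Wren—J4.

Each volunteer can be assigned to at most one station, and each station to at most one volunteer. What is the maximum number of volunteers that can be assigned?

One maximum matching: Eli-J9, Vic-J3, Wren-J4, Morgan-J7, Lee-J1, Finn-J6, Blake-J2, Omar-J8.
The set {Wren, Lee, Jordan} has only 2 neighbours ({J1, J4}), so by Hall's theorem at most 8 of the 9 volunteers can be matched.

8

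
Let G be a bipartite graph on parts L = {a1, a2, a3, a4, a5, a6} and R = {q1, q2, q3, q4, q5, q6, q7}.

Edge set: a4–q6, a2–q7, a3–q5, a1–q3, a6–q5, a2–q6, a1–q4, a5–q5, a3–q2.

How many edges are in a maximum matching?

5

One maximum matching: a1→q4, a2→q7, a3→q2, a4→q6, a5→q5.
The set {a5, a6} has only 1 neighbour ({q5}), so by Hall's theorem at most 5 of the 6 left vertices can be matched.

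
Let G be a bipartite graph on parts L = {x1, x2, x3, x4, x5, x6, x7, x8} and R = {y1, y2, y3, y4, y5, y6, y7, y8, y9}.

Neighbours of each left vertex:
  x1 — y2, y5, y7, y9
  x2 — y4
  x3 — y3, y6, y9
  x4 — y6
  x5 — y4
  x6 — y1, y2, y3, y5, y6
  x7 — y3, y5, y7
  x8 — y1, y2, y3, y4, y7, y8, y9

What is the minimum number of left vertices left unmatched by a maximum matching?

1

For example, pair x1–y2, x2–y4, x3–y9, x4–y6, x6–y1, x7–y3, x8–y7.
The set {x2, x5} has only 1 neighbour ({y4}), so by Hall's theorem at most 7 of the 8 left vertices can be matched.
That matches 7 of the 8, leaving 1 unmatched; no matching can do better.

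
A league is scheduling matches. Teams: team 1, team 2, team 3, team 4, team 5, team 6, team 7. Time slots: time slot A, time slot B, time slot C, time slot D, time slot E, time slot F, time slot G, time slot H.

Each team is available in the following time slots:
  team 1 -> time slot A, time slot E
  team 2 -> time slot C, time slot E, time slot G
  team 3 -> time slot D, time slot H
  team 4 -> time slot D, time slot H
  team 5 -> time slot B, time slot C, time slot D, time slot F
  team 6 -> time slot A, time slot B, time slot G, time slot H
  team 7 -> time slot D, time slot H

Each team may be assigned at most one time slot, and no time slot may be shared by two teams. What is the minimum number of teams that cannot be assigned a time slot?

1

For example, pair team 1–time slot A, team 2–time slot C, team 3–time slot D, team 4–time slot H, team 5–time slot F, team 6–time slot G.
The set {team 3, team 4, team 7} has only 2 neighbours ({time slot D, time slot H}), so by Hall's theorem at most 6 of the 7 teams can be matched.
That matches 6 of the 7, leaving 1 unmatched; no matching can do better.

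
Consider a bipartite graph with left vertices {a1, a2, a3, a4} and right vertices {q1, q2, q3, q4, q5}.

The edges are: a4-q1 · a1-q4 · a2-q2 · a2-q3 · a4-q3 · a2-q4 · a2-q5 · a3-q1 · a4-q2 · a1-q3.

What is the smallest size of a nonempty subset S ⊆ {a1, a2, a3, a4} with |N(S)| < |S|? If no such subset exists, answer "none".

A matching saturating every left vertex exists, for instance a1→q3, a2→q4, a3→q1, a4→q2.
By Hall's marriage theorem, this means |N(S)| ≥ |S| for every subset S, so no violating subset exists.

none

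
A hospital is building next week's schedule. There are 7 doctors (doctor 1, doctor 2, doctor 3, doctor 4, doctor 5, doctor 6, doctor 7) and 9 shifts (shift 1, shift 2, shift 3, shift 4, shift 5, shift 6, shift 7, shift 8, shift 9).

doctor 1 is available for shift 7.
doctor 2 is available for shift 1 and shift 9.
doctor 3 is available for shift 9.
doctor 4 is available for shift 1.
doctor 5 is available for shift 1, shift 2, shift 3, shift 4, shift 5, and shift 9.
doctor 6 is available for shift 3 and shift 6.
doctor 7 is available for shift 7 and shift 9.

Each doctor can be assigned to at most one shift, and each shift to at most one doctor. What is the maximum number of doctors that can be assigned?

A valid assignment of size 5: doctor 1–shift 7, doctor 2–shift 1, doctor 3–shift 9, doctor 5–shift 5, doctor 6–shift 6.
The set {doctor 1, doctor 2, doctor 3, doctor 4, doctor 7} has only 3 neighbours ({shift 1, shift 7, shift 9}), so by Hall's theorem at most 5 of the 7 doctors can be matched.

5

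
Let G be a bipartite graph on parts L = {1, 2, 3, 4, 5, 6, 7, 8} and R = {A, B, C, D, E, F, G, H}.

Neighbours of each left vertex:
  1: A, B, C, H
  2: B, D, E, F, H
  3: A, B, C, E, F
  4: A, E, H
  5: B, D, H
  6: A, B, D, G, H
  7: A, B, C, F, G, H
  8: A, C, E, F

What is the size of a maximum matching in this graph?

8

For example, pair 1→C, 2→F, 3→A, 4→H, 5→D, 6→G, 7→B, 8→E.
All 8 left vertices are matched, so no larger matching exists.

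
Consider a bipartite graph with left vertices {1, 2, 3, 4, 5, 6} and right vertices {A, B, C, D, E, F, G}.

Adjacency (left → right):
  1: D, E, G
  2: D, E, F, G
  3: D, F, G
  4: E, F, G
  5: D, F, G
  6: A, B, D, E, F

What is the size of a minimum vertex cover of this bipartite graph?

A maximum matching has 5 edges (e.g. 1–G, 2–D, 3–F, 4–E, 6–A).
By König's theorem the minimum vertex cover has the same size. One such cover is {6, D, E, F, G}.

5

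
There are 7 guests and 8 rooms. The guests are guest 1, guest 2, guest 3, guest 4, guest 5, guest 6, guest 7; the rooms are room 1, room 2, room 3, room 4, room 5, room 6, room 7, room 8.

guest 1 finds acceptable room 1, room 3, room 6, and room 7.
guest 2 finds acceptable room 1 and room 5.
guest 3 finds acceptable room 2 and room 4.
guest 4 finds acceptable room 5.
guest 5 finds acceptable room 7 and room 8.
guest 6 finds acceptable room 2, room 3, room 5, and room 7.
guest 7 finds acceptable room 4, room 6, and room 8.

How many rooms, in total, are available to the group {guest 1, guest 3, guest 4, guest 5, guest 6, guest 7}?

The union of neighbours of {guest 1, guest 3, guest 4, guest 5, guest 6, guest 7} is {room 1, room 2, room 3, room 4, room 5, room 6, room 7, room 8}, which has 8 elements.
Since |N(S)| = 8 ≥ |S| = 6, Hall's condition holds for this subset.

8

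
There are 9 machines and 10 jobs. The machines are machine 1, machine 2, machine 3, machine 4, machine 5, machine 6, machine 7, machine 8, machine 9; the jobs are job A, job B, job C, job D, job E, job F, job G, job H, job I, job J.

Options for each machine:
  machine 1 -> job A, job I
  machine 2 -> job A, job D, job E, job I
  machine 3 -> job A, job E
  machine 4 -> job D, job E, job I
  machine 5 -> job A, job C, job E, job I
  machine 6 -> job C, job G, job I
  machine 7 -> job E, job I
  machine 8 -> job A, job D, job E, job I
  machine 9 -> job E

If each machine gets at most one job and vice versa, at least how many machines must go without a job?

One maximum matching: machine 1-job A, machine 2-job D, machine 3-job E, machine 4-job I, machine 5-job C, machine 6-job G.
The set {machine 1, machine 2, machine 3, machine 4, machine 7, machine 8, machine 9} has only 4 neighbours ({job A, job D, job E, job I}), so by Hall's theorem at most 6 of the 9 machines can be matched.
That matches 6 of the 9, leaving 3 unmatched; no matching can do better.

3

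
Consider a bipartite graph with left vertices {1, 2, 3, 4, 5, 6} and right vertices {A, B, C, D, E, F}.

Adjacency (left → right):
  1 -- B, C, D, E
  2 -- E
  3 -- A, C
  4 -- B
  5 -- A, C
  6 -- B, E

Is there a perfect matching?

The set {2, 4, 6} has only 2 neighbours ({B, E}), so by Hall's theorem at most 5 of the 6 left vertices can be matched.
Hence no matching covers every left vertex.

No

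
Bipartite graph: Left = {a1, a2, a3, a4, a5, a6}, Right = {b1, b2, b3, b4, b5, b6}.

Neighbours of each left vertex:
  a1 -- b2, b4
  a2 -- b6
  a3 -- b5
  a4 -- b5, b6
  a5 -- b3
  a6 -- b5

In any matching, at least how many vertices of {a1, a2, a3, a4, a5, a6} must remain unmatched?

For example, pair a1→b4, a2→b6, a3→b5, a5→b3.
The set {a2, a3, a4, a6} has only 2 neighbours ({b5, b6}), so by Hall's theorem at most 4 of the 6 left vertices can be matched.
That matches 4 of the 6, leaving 2 unmatched; no matching can do better.

2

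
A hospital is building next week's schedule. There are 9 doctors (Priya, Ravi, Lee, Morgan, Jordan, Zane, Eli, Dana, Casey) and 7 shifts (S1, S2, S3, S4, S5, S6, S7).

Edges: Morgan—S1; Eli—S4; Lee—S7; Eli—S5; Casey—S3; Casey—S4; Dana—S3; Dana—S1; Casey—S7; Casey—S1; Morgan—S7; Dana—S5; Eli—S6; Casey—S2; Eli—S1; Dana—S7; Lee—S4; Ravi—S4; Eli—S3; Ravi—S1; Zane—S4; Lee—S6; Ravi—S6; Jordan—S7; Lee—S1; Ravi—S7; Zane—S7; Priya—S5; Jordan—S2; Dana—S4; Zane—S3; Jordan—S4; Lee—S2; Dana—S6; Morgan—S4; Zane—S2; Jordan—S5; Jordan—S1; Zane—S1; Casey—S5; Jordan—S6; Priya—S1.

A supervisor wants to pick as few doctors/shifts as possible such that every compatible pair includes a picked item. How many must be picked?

The 7 edges Priya–S5, Ravi–S4, Lee–S2, Morgan–S1, Jordan–S7, Zane–S3, Eli–S6 form a matching, so any vertex cover needs at least 7 vertices (one per matched edge).
Conversely {S1, S2, S3, S4, S5, S6, S7} meets every edge and has exactly 7 vertices, so 7 is optimal.

7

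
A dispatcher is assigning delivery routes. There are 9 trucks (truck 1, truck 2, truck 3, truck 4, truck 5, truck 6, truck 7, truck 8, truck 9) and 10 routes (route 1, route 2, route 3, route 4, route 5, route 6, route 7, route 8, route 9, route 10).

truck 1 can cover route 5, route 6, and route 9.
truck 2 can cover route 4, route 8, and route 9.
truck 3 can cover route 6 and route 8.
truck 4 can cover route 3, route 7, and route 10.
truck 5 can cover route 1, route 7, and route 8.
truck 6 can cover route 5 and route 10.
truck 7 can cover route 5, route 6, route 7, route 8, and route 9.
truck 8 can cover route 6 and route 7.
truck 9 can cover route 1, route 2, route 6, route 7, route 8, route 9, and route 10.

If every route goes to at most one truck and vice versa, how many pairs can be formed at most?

9

For example, pair truck 1-route 6, truck 2-route 4, truck 3-route 8, truck 4-route 10, truck 5-route 1, truck 6-route 5, truck 7-route 9, truck 8-route 7, truck 9-route 2.
All 9 trucks are matched, so no larger matching exists.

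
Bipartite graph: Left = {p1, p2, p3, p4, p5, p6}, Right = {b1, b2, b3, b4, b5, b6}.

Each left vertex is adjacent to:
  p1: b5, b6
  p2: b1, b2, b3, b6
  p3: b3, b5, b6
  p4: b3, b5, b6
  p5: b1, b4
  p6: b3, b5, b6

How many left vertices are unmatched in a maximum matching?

A valid assignment of size 5: p1→b5, p2→b2, p3→b6, p4→b3, p5→b4.
The set {p1, p3, p4, p6} has only 3 neighbours ({b3, b5, b6}), so by Hall's theorem at most 5 of the 6 left vertices can be matched.
That matches 5 of the 6, leaving 1 unmatched; no matching can do better.

1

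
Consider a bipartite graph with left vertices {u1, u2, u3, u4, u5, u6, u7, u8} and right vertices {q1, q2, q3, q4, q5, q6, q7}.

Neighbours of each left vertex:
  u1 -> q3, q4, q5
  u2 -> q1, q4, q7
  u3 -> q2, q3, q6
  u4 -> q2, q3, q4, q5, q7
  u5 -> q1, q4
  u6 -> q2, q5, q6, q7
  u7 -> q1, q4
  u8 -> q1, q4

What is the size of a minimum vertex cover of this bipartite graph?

{u1, u2, u3, u4, u6, q1, q4} is a vertex cover of size 7: every edge has an endpoint in this set.
No smaller cover exists because u1–q5, u2–q7, u3–q6, u4–q3, u5–q1, u6–q2, u7–q4 is a matching of size 7, and a cover must include an endpoint of each of these disjoint edges (König's theorem).

7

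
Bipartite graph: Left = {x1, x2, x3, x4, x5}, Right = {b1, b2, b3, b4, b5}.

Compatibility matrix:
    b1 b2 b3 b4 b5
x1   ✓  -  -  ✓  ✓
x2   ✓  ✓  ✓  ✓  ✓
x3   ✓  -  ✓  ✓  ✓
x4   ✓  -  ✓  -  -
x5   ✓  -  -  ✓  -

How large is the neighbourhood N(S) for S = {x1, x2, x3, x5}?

5

The union of neighbours of {x1, x2, x3, x5} is {b1, b2, b3, b4, b5}, which has 5 elements.
Since |N(S)| = 5 ≥ |S| = 4, Hall's condition holds for this subset.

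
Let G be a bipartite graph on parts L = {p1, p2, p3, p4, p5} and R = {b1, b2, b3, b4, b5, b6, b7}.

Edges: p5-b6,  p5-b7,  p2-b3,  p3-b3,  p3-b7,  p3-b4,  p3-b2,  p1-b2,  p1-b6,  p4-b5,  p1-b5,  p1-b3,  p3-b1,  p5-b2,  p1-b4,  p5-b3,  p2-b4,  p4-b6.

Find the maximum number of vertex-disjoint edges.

For example, pair p1→b6, p2→b4, p3→b7, p4→b5, p5→b3.
This saturates every left vertex, so 5 is the maximum.

5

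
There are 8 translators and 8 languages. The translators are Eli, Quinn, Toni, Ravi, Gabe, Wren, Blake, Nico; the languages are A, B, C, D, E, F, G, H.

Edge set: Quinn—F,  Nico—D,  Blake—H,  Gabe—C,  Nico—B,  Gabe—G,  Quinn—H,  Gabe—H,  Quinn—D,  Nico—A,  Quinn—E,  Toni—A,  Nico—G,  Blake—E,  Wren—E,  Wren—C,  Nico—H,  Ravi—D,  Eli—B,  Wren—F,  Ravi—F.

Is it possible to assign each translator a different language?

Yes

A valid assignment of size 8: Eli-B, Quinn-D, Toni-A, Ravi-F, Gabe-C, Wren-E, Blake-H, Nico-G.
Every translator is matched, so this is a perfect matching.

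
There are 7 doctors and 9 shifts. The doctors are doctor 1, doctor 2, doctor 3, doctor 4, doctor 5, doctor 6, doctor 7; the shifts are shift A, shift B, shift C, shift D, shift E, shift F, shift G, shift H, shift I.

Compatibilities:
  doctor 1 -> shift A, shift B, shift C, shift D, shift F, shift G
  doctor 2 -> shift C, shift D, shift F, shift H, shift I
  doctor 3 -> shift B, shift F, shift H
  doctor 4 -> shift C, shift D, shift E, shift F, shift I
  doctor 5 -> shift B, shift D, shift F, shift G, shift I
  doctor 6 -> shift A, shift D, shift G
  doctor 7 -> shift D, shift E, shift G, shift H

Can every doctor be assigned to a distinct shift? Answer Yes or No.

A valid assignment of size 7: doctor 1-shift F, doctor 2-shift C, doctor 3-shift B, doctor 4-shift D, doctor 5-shift I, doctor 6-shift A, doctor 7-shift G.
All 7 doctors are covered.

Yes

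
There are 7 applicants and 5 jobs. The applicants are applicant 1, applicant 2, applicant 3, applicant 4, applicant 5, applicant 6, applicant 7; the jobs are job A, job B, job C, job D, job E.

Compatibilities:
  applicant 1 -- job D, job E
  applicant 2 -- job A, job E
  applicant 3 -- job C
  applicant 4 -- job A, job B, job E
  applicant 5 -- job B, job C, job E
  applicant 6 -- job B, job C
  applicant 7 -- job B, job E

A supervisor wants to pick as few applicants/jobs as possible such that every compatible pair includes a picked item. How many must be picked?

5

{applicant 1, job A, job B, job C, job E} is a vertex cover of size 5: every edge has an endpoint in this set.
No smaller cover exists because applicant 1–job D, applicant 2–job A, applicant 3–job C, applicant 4–job B, applicant 5–job E is a matching of size 5, and a cover must include an endpoint of each of these disjoint edges (König's theorem).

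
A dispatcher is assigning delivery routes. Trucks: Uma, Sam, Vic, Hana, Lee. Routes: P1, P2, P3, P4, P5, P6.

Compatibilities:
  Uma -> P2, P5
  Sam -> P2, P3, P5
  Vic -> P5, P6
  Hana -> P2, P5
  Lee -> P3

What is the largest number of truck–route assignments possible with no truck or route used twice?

4

For example, pair Uma–P2, Sam–P3, Vic–P6, Hana–P5.
The set {Uma, Sam, Hana, Lee} has only 3 neighbours ({P2, P3, P5}), so by Hall's theorem at most 4 of the 5 trucks can be matched.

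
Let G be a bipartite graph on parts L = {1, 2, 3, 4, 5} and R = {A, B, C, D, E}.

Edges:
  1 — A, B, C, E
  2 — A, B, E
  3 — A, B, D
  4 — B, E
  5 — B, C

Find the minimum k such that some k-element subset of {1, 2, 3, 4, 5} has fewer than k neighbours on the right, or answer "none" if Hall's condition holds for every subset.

none

A matching saturating every left vertex exists, for instance 1→C, 2→A, 3→D, 4→E, 5→B.
By Hall's marriage theorem, this means |N(S)| ≥ |S| for every subset S, so no violating subset exists.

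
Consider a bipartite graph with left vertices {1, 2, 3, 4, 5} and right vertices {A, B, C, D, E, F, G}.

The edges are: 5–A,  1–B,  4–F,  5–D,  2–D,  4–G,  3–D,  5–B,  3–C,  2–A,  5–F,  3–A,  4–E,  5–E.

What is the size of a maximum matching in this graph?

For example, pair 1→B, 2→D, 3→C, 4→E, 5→A.
All 5 left vertices are matched, so no larger matching exists.

5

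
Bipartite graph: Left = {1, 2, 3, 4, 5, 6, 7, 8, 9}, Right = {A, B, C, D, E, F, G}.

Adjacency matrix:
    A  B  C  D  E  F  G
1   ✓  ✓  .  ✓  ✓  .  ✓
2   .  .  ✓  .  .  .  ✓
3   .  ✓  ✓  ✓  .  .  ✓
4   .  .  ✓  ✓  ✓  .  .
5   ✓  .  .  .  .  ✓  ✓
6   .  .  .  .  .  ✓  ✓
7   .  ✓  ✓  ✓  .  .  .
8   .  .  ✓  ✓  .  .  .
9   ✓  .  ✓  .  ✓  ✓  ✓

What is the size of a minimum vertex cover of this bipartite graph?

7

The 7 edges 1–E, 2–C, 3–G, 4–D, 5–A, 6–F, 7–B form a matching, so any vertex cover needs at least 7 vertices (one per matched edge).
Conversely {A, B, C, D, E, F, G} meets every edge and has exactly 7 vertices, so 7 is optimal.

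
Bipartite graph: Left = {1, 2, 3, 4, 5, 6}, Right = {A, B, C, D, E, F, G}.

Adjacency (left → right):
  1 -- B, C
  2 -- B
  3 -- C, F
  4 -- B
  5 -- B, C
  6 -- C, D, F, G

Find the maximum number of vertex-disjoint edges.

4

A valid assignment of size 4: 1–C, 2–B, 3–F, 6–D.
The set {1, 2, 4, 5} has only 2 neighbours ({B, C}), so by Hall's theorem at most 4 of the 6 left vertices can be matched.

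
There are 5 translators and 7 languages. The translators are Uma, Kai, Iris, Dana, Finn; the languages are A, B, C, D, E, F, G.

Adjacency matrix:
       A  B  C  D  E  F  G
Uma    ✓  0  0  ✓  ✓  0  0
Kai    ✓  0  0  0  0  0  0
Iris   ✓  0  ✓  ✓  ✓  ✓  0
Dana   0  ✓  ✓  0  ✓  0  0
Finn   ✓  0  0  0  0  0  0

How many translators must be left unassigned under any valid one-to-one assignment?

For example, pair Uma–D, Kai–A, Iris–E, Dana–B.
The set {Kai, Finn} has only 1 neighbour ({A}), so by Hall's theorem at most 4 of the 5 translators can be matched.
That matches 4 of the 5, leaving 1 unmatched; no matching can do better.

1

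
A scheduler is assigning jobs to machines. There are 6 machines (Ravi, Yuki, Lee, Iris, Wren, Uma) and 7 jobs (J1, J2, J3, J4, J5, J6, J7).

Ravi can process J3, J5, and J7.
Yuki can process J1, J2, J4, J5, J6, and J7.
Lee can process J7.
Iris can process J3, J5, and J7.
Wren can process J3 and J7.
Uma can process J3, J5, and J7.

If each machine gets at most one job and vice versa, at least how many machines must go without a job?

2

One maximum matching: Ravi–J5, Yuki–J6, Lee–J7, Iris–J3.
The set {Ravi, Lee, Iris, Wren, Uma} has only 3 neighbours ({J3, J5, J7}), so by Hall's theorem at most 4 of the 6 machines can be matched.
That matches 4 of the 6, leaving 2 unmatched; no matching can do better.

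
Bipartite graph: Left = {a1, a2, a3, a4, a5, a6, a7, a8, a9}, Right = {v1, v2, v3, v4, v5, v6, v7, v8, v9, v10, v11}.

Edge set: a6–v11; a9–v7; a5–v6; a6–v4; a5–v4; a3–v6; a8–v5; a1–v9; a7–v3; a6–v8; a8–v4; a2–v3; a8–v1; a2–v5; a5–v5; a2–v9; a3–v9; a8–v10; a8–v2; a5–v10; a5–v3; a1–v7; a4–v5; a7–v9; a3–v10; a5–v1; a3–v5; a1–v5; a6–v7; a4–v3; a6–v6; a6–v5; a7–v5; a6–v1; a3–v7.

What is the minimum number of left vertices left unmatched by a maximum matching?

1

For example, pair a1→v7, a2→v9, a3→v6, a4→v5, a5→v1, a6→v8, a7→v3, a8→v10.
The set {a1, a2, a4, a7, a9} has only 4 neighbours ({v3, v5, v7, v9}), so by Hall's theorem at most 8 of the 9 left vertices can be matched.
That matches 8 of the 9, leaving 1 unmatched; no matching can do better.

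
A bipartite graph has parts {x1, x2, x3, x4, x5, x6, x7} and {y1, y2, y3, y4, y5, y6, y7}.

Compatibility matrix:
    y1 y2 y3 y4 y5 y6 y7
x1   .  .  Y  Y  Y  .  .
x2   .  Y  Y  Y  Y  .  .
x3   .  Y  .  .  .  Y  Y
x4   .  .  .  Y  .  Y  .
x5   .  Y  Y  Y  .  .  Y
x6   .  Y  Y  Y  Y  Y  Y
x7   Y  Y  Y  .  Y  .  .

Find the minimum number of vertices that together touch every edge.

The 7 edges x1–y3, x2–y5, x3–y7, x4–y4, x5–y2, x6–y6, x7–y1 form a matching, so any vertex cover needs at least 7 vertices (one per matched edge).
Conversely {x1, x2, x3, x4, x5, x6, x7} meets every edge and has exactly 7 vertices, so 7 is optimal.

7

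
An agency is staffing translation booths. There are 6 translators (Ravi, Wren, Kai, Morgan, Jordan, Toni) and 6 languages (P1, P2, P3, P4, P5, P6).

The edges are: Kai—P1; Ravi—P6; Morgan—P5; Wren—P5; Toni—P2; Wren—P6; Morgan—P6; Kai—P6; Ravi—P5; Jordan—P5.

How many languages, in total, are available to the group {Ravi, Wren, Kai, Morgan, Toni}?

The union of neighbours of {Ravi, Wren, Kai, Morgan, Toni} is {P1, P2, P5, P6}, which has 4 elements.
Since |N(S)| = 4 < |S| = 5, Hall's condition fails for this subset.

4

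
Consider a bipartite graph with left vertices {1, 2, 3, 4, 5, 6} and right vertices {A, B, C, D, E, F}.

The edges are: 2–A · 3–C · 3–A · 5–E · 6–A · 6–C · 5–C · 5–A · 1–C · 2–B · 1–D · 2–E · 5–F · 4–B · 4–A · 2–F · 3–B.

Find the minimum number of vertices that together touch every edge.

6

A maximum matching has 6 edges (e.g. 1–D, 2–E, 3–B, 4–A, 5–F, 6–C).
By König's theorem the minimum vertex cover has the same size. One such cover is {1, 2, 3, 4, 5, 6}.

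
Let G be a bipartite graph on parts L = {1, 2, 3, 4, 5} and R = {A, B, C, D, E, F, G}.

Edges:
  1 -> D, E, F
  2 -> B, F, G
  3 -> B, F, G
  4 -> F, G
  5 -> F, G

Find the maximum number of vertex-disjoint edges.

4

For example, pair 1–E, 2–B, 3–G, 4–F.
The set {2, 3, 4, 5} has only 3 neighbours ({B, F, G}), so by Hall's theorem at most 4 of the 5 left vertices can be matched.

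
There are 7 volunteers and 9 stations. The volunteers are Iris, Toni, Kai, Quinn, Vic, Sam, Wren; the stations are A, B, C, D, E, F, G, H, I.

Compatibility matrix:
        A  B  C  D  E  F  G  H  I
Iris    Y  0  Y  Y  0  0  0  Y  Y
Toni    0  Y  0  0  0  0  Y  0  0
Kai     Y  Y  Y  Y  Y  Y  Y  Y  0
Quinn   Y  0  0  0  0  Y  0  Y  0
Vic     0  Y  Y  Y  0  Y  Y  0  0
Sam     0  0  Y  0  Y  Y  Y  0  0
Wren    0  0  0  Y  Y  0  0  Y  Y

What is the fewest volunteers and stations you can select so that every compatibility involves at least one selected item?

7

{Iris, Toni, Kai, Quinn, Vic, Sam, Wren} is a vertex cover of size 7: every edge has an endpoint in this set.
No smaller cover exists because Iris–H, Toni–B, Kai–A, Quinn–F, Vic–G, Sam–C, Wren–E is a matching of size 7, and a cover must include an endpoint of each of these disjoint edges (König's theorem).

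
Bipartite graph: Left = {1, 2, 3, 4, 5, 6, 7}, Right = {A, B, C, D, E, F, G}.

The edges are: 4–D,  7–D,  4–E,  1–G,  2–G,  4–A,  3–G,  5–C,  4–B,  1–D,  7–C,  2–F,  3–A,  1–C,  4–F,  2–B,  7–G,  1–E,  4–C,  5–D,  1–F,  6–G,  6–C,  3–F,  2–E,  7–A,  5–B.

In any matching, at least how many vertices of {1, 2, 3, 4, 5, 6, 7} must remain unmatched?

0

One maximum matching: 1–E, 2–B, 3–F, 4–A, 5–D, 6–C, 7–G.
This saturates every left vertex, so 7 is the maximum.
That matches 7 of the 7, leaving 0 unmatched; no matching can do better.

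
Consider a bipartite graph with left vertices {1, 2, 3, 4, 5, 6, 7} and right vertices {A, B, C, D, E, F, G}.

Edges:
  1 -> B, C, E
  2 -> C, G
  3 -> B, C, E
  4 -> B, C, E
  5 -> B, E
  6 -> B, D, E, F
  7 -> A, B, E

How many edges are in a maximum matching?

6

A valid assignment of size 6: 1–C, 2–G, 3–E, 4–B, 6–D, 7–A.
The set {1, 3, 4, 5} has only 3 neighbours ({B, C, E}), so by Hall's theorem at most 6 of the 7 left vertices can be matched.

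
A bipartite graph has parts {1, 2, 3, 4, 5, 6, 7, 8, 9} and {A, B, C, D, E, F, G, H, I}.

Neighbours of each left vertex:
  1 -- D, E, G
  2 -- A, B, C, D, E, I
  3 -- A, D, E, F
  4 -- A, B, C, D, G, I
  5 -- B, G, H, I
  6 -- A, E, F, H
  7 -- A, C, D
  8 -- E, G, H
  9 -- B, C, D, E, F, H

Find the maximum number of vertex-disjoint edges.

9

A valid assignment of size 9: 1-D, 2-A, 3-F, 4-I, 5-B, 6-H, 7-C, 8-G, 9-E.
All 9 left vertices are matched, so no larger matching exists.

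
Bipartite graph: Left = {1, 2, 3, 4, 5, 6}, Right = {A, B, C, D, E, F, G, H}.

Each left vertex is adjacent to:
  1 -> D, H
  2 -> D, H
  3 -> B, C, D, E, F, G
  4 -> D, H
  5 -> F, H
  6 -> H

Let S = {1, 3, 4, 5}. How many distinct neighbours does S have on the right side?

The union of neighbours of {1, 3, 4, 5} is {B, C, D, E, F, G, H}, which has 7 elements.
Since |N(S)| = 7 ≥ |S| = 4, Hall's condition holds for this subset.

7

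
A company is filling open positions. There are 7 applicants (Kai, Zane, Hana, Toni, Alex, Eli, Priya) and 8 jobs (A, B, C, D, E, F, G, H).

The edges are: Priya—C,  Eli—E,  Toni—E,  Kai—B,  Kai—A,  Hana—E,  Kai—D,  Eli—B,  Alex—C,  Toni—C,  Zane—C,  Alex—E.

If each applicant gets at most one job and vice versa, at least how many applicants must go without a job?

3

A valid assignment of size 4: Kai→D, Zane→C, Hana→E, Eli→B.
The set {Zane, Hana, Toni, Alex, Priya} has only 2 neighbours ({C, E}), so by Hall's theorem at most 4 of the 7 applicants can be matched.
That matches 4 of the 7, leaving 3 unmatched; no matching can do better.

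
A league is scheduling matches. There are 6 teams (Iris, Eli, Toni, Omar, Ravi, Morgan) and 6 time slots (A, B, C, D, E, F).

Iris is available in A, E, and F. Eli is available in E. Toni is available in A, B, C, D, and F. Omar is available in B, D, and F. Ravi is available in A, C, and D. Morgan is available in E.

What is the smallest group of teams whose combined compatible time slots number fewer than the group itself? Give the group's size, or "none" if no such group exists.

2

Take S = {Eli, Morgan}. Its neighbourhood is {E}, so |N(S)| = 1 < |S| = 2.
No single vertex violates Hall's condition since each has at least one neighbour, so 2 is the minimum.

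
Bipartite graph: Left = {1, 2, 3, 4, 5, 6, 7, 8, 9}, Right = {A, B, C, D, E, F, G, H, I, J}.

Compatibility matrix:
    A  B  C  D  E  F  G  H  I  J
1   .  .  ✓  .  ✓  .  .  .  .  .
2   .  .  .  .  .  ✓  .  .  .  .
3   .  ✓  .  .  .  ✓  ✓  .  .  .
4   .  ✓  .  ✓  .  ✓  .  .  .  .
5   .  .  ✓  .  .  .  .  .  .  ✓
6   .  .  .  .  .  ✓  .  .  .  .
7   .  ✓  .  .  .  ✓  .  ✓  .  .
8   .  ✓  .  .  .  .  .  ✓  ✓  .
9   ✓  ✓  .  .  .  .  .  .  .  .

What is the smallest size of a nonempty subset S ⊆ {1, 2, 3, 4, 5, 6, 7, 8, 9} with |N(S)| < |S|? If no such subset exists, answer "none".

2

Take S = {2, 6}. Its neighbourhood is {F}, so |N(S)| = 1 < |S| = 2.
No single vertex violates Hall's condition since each has at least one neighbour, so 2 is the minimum.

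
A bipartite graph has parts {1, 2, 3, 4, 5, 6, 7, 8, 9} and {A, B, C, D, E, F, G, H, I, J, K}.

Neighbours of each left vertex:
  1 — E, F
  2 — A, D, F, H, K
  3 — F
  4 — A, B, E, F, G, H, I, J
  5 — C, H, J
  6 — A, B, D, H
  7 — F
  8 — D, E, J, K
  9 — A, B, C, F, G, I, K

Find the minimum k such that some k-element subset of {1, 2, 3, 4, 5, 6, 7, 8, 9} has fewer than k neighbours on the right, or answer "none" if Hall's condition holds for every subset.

Take S = {3, 7}. Its neighbourhood is {F}, so |N(S)| = 1 < |S| = 2.
No single vertex violates Hall's condition since each has at least one neighbour, so 2 is the minimum.

2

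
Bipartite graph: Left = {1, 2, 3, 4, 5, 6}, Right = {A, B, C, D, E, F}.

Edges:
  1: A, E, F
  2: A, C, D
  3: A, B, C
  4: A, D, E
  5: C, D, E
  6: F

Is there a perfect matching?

For example, pair 1–E, 2–D, 3–B, 4–A, 5–C, 6–F.
Every left vertex is matched, so this is a perfect matching.

Yes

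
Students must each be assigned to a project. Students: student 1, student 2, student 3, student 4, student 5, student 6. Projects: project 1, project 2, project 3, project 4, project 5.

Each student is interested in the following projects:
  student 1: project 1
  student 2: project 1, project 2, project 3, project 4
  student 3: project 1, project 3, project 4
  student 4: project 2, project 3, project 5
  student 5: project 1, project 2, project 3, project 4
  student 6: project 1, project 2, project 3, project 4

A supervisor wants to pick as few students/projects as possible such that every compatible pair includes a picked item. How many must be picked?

A maximum matching has 5 edges (e.g. student 1–project 1, student 2–project 2, student 3–project 3, student 4–project 5, student 5–project 4).
By König's theorem the minimum vertex cover has the same size. One such cover is {student 4, project 1, project 2, project 3, project 4}.

5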